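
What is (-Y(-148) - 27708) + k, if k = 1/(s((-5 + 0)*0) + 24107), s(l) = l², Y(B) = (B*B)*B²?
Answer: -11566850158867/24107 ≈ -4.7981e+8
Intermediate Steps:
Y(B) = B⁴ (Y(B) = B²*B² = B⁴)
k = 1/24107 (k = 1/(((-5 + 0)*0)² + 24107) = 1/((-5*0)² + 24107) = 1/(0² + 24107) = 1/(0 + 24107) = 1/24107 ≈ 4.1482e-5)
(-Y(-148) - 27708) + k = (-1*(-148)⁴ - 27708) + 1/24107 = (-1*479785216 - 27708) + 1/24107 = (-479785216 - 27708) + 1/24107 = -479812924 + 1/24107 = -11566850158867/24107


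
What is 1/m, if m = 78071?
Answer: 1/78071 ≈ 1.2809e-5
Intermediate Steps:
1/m = 1/78071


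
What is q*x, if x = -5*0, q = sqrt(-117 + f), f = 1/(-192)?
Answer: 0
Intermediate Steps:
f = -1/192 ≈ -0.0052083
q = I*sqrt(67395)/24 (q = sqrt(-117 - 1/192) = sqrt(-22465/192) = I*sqrt(67395)/24 ≈ 10.817*I)
x = 0
q*x = (I*sqrt(67395)/24)*0 = 0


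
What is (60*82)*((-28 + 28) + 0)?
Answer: 0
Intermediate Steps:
(60*82)*((-28 + 28) + 0) = 4920*(0 + 0) = 4920*0 = 0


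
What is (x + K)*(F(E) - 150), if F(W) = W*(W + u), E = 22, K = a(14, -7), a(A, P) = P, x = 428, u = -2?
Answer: 122090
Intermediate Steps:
K = -7
F(W) = W*(-2 + W) (F(W) = W*(W - 2) = W*(-2 + W))
(x + K)*(F(E) - 150) = (428 - 7)*(22*(-2 + 22) - 150) = 421*(22*20 - 150) = 421*(440 - 150) = 421*290 = 122090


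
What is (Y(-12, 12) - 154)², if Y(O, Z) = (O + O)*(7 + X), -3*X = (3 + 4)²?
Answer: 4900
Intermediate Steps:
X = -49/3 (X = -(3 + 4)²/3 = -⅓*7² = -⅓*49 = -49/3 ≈ -16.333)
Y(O, Z) = -56*O/3 (Y(O, Z) = (O + O)*(7 - 49/3) = (2*O)*(-28/3) = -56*O/3)
(Y(-12, 12) - 154)² = (-56/3*(-12) - 154)² = (224 - 154)² = 70² = 4900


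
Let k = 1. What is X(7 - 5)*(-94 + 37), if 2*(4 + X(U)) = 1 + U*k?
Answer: 285/2 ≈ 142.50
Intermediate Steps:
X(U) = -7/2 + U/2 (X(U) = -4 + (1 + U*1)/2 = -4 + (1 + U)/2 = -4 + (½ + U/2) = -7/2 + U/2)
X(7 - 5)*(-94 + 37) = (-7/2 + (7 - 5)/2)*(-94 + 37) = (-7/2 + (½)*2)*(-57) = (-7/2 + 1)*(-57) = -5/2*(-57) = 285/2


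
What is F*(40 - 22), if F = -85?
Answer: -1530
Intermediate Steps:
F*(40 - 22) = -85*(40 - 22) = -85*18 = -1530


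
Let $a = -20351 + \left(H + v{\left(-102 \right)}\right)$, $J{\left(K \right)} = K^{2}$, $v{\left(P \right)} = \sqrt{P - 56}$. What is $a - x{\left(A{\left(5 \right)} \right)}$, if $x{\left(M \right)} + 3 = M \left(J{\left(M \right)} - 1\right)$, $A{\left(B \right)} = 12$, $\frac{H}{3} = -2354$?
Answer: $-29126 + i \sqrt{158} \approx -29126.0 + 12.57 i$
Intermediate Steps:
$H = -7062$ ($H = 3 \left(-2354\right) = -7062$)
$v{\left(P \right)} = \sqrt{-56 + P}$
$x{\left(M \right)} = -3 + M \left(-1 + M^{2}\right)$ ($x{\left(M \right)} = -3 + M \left(M^{2} - 1\right) = -3 + M \left(-1 + M^{2}\right)$)
$a = -27413 + i \sqrt{158}$ ($a = -20351 - \left(7062 - \sqrt{-56 - 102}\right) = -20351 - \left(7062 - \sqrt{-158}\right) = -20351 - \left(7062 - i \sqrt{158}\right) = -27413 + i \sqrt{158} \approx -27413.0 + 12.57 i$)
$a - x{\left(A{\left(5 \right)} \right)} = \left(-27413 + i \sqrt{158}\right) - \left(-3 + 12^{3} - 12\right) = \left(-27413 + i \sqrt{158}\right) - \left(-3 + 1728 - 12\right) = \left(-27413 + i \sqrt{158}\right) - 1713 = -29126 + i \sqrt{158}$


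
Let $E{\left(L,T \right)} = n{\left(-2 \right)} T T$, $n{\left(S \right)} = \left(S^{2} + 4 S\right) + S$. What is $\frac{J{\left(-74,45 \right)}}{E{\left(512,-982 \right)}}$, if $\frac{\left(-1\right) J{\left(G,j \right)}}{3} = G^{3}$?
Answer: $- \frac{50653}{241081} \approx -0.21011$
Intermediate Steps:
$J{\left(G,j \right)} = - 3 G^{3}$
$n{\left(S \right)} = S^{2} + 5 S$
$E{\left(L,T \right)} = - 6 T^{2}$ ($E{\left(L,T \right)} = - 2 \left(5 - 2\right) T T = \left(-2\right) 3 T T = - 6 T T = - 6 T^{2}$)
$\frac{J{\left(-74,45 \right)}}{E{\left(512,-982 \right)}} = \frac{\left(-3\right) \left(-74\right)^{3}}{\left(-6\right) \left(-982\right)^{2}} = \frac{\left(-3\right) \left(-405224\right)}{\left(-6\right) 964324} = \frac{1215672}{-5785944} = 1215672 \left(- \frac{1}{5785944}\right) = - \frac{50653}{241081}$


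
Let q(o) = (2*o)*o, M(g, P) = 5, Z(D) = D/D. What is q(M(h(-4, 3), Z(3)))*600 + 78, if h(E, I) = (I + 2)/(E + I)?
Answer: 30078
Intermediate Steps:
Z(D) = 1
h(E, I) = (2 + I)/(E + I)
q(o) = 2*o**2
q(M(h(-4, 3), Z(3)))*600 + 78 = (2*5**2)*600 + 78 = (2*25)*600 + 78 = 50*600 + 78 = 30000 + 78 = 30078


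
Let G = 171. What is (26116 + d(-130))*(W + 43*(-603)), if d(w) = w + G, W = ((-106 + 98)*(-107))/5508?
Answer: -311303341661/459 ≈ -6.7822e+8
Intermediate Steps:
W = 214/1377 (W = -8*(-107)*(1/5508) = 856*(1/5508) = 214/1377 ≈ 0.15541)
d(w) = 171 + w (d(w) = w + 171 = 171 + w)
(26116 + d(-130))*(W + 43*(-603)) = (26116 + (171 - 130))*(214/1377 + 43*(-603)) = (26116 + 41)*(214/1377 - 25929) = 26157*(-35704019/1377) = -311303341661/459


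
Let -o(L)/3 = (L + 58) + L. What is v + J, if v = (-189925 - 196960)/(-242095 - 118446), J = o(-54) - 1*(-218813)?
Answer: 78945525868/360541 ≈ 2.1896e+5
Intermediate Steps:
o(L) = -174 - 6*L (o(L) = -3*((L + 58) + L) = -3*((58 + L) + L) = -3*(58 + 2*L) = -174 - 6*L)
J = 218963 (J = (-174 - 6*(-54)) - 1*(-218813) = (-174 + 324) + 218813 = 150 + 218813 = 218963)
v = 386885/360541 (v = -386885/(-360541) = -386885*(-1/360541) = 386885/360541 ≈ 1.0731)
v + J = 386885/360541 + 218963 = 78945525868/360541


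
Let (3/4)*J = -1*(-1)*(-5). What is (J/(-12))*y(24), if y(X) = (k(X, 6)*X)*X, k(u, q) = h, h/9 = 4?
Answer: 11520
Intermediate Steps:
h = 36 (h = 9*4 = 36)
k(u, q) = 36
J = -20/3 (J = 4*(-1*(-1)*(-5))/3 = 4*(1*(-5))/3 = (4/3)*(-5) = -20/3 ≈ -6.6667)
y(X) = 36*X**2 (y(X) = (36*X)*X = 36*X**2)
(J/(-12))*y(24) = (-20/3/(-12))*(36*24**2) = (-20/3*(-1/12))*(36*576) = (5/9)*20736 = 11520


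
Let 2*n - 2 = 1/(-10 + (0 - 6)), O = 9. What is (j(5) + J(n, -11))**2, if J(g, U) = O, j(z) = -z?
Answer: 16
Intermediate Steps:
n = 31/32 (n = 1 + 1/(2*(-10 + (0 - 6))) = 1 + 1/(2*(-10 - 6)) = 1 + (1/2)/(-16) = 1 + (1/2)*(-1/16) = 1 - 1/32 = 31/32 ≈ 0.96875)
J(g, U) = 9
(j(5) + J(n, -11))**2 = (-1*5 + 9)**2 = (-5 + 9)**2 = 4**2 = 16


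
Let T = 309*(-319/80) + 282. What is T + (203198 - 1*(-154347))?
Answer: 28527589/80 ≈ 3.5660e+5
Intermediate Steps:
T = -76011/80 (T = 309*(-319*1/80) + 282 = 309*(-319/80) + 282 = -98571/80 + 282 = -76011/80 ≈ -950.14)
T + (203198 - 1*(-154347)) = -76011/80 + (203198 - 1*(-154347)) = -76011/80 + (203198 + 154347) = -76011/80 + 357545 = 28527589/80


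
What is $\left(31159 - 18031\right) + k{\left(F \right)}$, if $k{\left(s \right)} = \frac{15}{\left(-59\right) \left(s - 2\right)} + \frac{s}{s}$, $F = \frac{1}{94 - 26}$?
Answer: $\frac{6971567}{531} \approx 13129.0$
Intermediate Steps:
$F = \frac{1}{68} \approx 0.014706$
$k{\left(s \right)} = 1 + \frac{15}{118 - 59 s}$ ($k{\left(s \right)} = \frac{15}{\left(-59\right) \left(-2 + s\right)} + 1 = \frac{15}{118 - 59 s} + 1 = 1 + \frac{15}{118 - 59 s}$)
$\left(31159 - 18031\right) + k{\left(F \right)} = \left(31159 - 18031\right) + \frac{- \frac{133}{59} + \frac{1}{68}}{-2 + \frac{1}{68}} = 13128 + \frac{1}{- \frac{135}{68}} \left(- \frac{8985}{4012}\right) = 13128 - - \frac{599}{531} = 13128 + \frac{599}{531} = \frac{6971567}{531}$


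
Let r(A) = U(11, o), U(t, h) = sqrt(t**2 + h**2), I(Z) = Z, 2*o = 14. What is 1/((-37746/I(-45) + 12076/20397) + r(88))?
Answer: 4365233257515/3663258003450077 - 10400940225*sqrt(170)/7326516006900154 ≈ 0.0011731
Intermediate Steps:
o = 7 (o = (1/2)*14 = 7)
U(t, h) = sqrt(h**2 + t**2)
r(A) = sqrt(170) (r(A) = sqrt(7**2 + 11**2) = sqrt(49 + 121) = sqrt(170))
1/((-37746/I(-45) + 12076/20397) + r(88)) = 1/((-37746/(-45) + 12076/20397) + sqrt(170)) = 1/((-37746*(-1/45) + 12076*(1/20397)) + sqrt(170)) = 1/((4194/5 + 12076/20397) + sqrt(170)) = 1/(85605398/101985 + sqrt(170))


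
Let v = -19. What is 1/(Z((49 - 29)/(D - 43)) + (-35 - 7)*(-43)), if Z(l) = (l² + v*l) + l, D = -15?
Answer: 841/1524166 ≈ 0.00055178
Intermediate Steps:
Z(l) = l² - 18*l (Z(l) = (l² - 19*l) + l = l² - 18*l)
1/(Z((49 - 29)/(D - 43)) + (-35 - 7)*(-43)) = 1/(((49 - 29)/(-15 - 43))*(-18 + (49 - 29)/(-15 - 43)) + (-35 - 7)*(-43)) = 1/((20/(-58))*(-18 + 20/(-58)) - 42*(-43)) = 1/((20*(-1/58))*(-18 + 20*(-1/58)) + 1806) = 1/(-10*(-18 - 10/29)/29 + 1806) = 1/(-10/29*(-532/29) + 1806) = 1/(5320/841 + 1806) = 1/(1524166/841) = 841/1524166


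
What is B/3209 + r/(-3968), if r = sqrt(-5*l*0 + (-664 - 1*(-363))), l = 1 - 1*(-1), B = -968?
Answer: -968/3209 - I*sqrt(301)/3968 ≈ -0.30165 - 0.0043723*I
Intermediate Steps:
l = 2 (l = 1 + 1 = 2)
r = I*sqrt(301) (r = sqrt(-5*2*0 + (-664 - 1*(-363))) = sqrt(-10*0 + (-664 + 363)) = sqrt(0 - 301) = sqrt(-301) = I*sqrt(301) ≈ 17.349*I)
B/3209 + r/(-3968) = -968/3209 + (I*sqrt(301))/(-3968) = -968*1/3209 + (I*sqrt(301))*(-1/3968) = -968/3209 - I*sqrt(301)/3968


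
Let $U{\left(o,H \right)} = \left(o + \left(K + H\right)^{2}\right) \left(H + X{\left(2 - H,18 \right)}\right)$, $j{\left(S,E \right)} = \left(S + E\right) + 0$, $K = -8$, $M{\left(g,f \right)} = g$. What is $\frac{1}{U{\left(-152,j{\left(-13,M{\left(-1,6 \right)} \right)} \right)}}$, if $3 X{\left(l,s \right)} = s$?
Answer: $- \frac{1}{2656} \approx -0.00037651$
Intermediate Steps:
$X{\left(l,s \right)} = \frac{s}{3}$
$j{\left(S,E \right)} = E + S$ ($j{\left(S,E \right)} = \left(E + S\right) + 0 = E + S$)
$U{\left(o,H \right)} = \left(6 + H\right) \left(o + \left(-8 + H\right)^{2}\right)$ ($U{\left(o,H \right)} = \left(o + \left(-8 + H\right)^{2}\right) \left(H + \frac{1}{3} \cdot 18\right) = \left(o + \left(-8 + H\right)^{2}\right) \left(H + 6\right) = \left(o + \left(-8 + H\right)^{2}\right) \left(6 + H\right) = \left(6 + H\right) \left(o + \left(-8 + H\right)^{2}\right)$)
$\frac{1}{U{\left(-152,j{\left(-13,M{\left(-1,6 \right)} \right)} \right)}} = \frac{1}{6 \left(-152\right) + 6 \left(-8 - 14\right)^{2} + \left(-1 - 13\right) \left(-152\right) + \left(-1 - 13\right) \left(-8 - 14\right)^{2}} = \frac{1}{-912 + 6 \left(-8 - 14\right)^{2} - -2128 - 14 \left(-8 - 14\right)^{2}} = \frac{1}{-912 + 6 \left(-22\right)^{2} + 2128 - 14 \left(-22\right)^{2}} = \frac{1}{-912 + 6 \cdot 484 + 2128 - 6776} = \frac{1}{-912 + 2904 + 2128 - 6776} = \frac{1}{-2656} = - \frac{1}{2656}$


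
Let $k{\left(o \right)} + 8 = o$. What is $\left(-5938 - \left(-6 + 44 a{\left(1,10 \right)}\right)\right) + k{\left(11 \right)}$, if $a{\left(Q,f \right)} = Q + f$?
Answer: $-6413$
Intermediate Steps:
$k{\left(o \right)} = -8 + o$
$\left(-5938 - \left(-6 + 44 a{\left(1,10 \right)}\right)\right) + k{\left(11 \right)} = \left(-5938 + \left(6 - 44 \left(1 + 10\right)\right)\right) + \left(-8 + 11\right) = \left(-5938 + \left(6 - 484\right)\right) + 3 = \left(-5938 - 478\right) + 3 = -6416 + 3 = -6413$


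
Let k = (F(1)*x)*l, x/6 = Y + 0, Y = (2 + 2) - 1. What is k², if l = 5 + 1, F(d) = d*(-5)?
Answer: 291600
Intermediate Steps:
Y = 3 (Y = 4 - 1 = 3)
x = 18 (x = 6*(3 + 0) = 6*3 = 18)
F(d) = -5*d
l = 6
k = -540 (k = (-5*1*18)*6 = -5*18*6 = -90*6 = -540)
k² = (-540)² = 291600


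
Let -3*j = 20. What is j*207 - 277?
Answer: -1657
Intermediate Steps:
j = -20/3 (j = -⅓*20 = -20/3 ≈ -6.6667)
j*207 - 277 = -20/3*207 - 277 = -1380 - 277 = -1657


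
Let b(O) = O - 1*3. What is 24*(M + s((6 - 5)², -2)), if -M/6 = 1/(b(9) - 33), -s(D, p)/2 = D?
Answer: -128/3 ≈ -42.667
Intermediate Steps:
b(O) = -3 + O (b(O) = O - 3 = -3 + O)
s(D, p) = -2*D
M = 2/9 (M = -6/((-3 + 9) - 33) = -6/(6 - 33) = -6/(-27) = -6*(-1/27) = 2/9 ≈ 0.22222)
24*(M + s((6 - 5)², -2)) = 24*(2/9 - 2*(6 - 5)²) = 24*(2/9 - 2*1²) = 24*(2/9 - 2*1) = 24*(2/9 - 2) = 24*(-16/9) = -128/3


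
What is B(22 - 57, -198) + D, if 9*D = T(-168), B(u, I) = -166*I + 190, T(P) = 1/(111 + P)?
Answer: 16958753/513 ≈ 33058.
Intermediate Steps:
B(u, I) = 190 - 166*I
D = -1/513 (D = 1/(9*(111 - 168)) = (⅑)/(-57) = (⅑)*(-1/57) = -1/513 ≈ -0.0019493)
B(22 - 57, -198) + D = (190 - 166*(-198)) - 1/513 = (190 + 32868) - 1/513 = 33058 - 1/513 = 16958753/513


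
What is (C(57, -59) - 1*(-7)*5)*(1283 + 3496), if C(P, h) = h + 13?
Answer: -52569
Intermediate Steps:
C(P, h) = 13 + h
(C(57, -59) - 1*(-7)*5)*(1283 + 3496) = ((13 - 59) - 1*(-7)*5)*(1283 + 3496) = (-46 + 7*5)*4779 = (-46 + 35)*4779 = -11*4779 = -52569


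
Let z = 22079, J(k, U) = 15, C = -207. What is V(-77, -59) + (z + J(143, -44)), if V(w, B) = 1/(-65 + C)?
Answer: 6009567/272 ≈ 22094.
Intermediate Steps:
V(w, B) = -1/272 (V(w, B) = 1/(-65 - 207) = 1/(-272) = -1/272)
V(-77, -59) + (z + J(143, -44)) = -1/272 + (22079 + 15) = -1/272 + 22094 = 6009567/272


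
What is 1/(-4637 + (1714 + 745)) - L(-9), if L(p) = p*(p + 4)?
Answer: -98011/2178 ≈ -45.000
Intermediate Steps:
L(p) = p*(4 + p)
1/(-4637 + (1714 + 745)) - L(-9) = 1/(-4637 + (1714 + 745)) - (-9)*(4 - 9) = 1/(-4637 + 2459) - (-9)*(-5) = 1/(-2178) - 1*45 = -1/2178 - 45 = -98011/2178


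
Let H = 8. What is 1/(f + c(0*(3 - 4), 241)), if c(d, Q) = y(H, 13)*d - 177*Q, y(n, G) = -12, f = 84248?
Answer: 1/41591 ≈ 2.4044e-5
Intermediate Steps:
c(d, Q) = -177*Q - 12*d (c(d, Q) = -12*d - 177*Q = -177*Q - 12*d)
1/(f + c(0*(3 - 4), 241)) = 1/(84248 + (-177*241 - 0*(3 - 4))) = 1/(84248 + (-42657 - 0*(-1))) = 1/(84248 + (-42657 - 12*0)) = 1/(84248 + (-42657 + 0)) = 1/(84248 - 42657) = 1/41591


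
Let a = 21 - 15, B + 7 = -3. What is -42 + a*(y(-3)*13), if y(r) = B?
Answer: -822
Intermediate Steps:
B = -10 (B = -7 - 3 = -10)
y(r) = -10
a = 6
-42 + a*(y(-3)*13) = -42 + 6*(-10*13) = -42 + 6*(-130) = -42 - 780 = -822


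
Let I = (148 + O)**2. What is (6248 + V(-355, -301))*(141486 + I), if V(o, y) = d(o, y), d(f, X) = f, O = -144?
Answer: 833871286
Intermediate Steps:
V(o, y) = o
I = 16 (I = (148 - 144)**2 = 4**2 = 16)
(6248 + V(-355, -301))*(141486 + I) = (6248 - 355)*(141486 + 16) = 5893*141502 = 833871286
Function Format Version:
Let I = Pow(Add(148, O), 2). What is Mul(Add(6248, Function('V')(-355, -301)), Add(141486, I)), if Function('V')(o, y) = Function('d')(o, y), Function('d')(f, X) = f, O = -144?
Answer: 833871286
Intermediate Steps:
Function('V')(o, y) = o
I = 16 (I = Pow(Add(148, -144), 2) = Pow(4, 2) = 16)
Mul(Add(6248, Function('V')(-355, -301)), Add(141486, I)) = Mul(Add(6248, -355), Add(141486, 16)) = Mul(5893, 141502) = 833871286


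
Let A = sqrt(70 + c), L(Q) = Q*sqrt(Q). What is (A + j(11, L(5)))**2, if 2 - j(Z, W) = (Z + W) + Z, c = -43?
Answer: (20 - 3*sqrt(3) + 5*sqrt(5))**2 ≈ 675.18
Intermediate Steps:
L(Q) = Q**(3/2)
j(Z, W) = 2 - W - 2*Z (j(Z, W) = 2 - ((Z + W) + Z) = 2 - ((W + Z) + Z) = 2 - (W + 2*Z) = 2 + (-W - 2*Z) = 2 - W - 2*Z)
A = 3*sqrt(3) (A = sqrt(70 - 43) = sqrt(27) = 3*sqrt(3) ≈ 5.1962)
(A + j(11, L(5)))**2 = (3*sqrt(3) + (2 - 5**(3/2) - 2*11))**2 = (3*sqrt(3) + (2 - 5*sqrt(5) - 22))**2 = (3*sqrt(3) + (-20 - 5*sqrt(5)))**2 = (-20 - 5*sqrt(5) + 3*sqrt(3))**2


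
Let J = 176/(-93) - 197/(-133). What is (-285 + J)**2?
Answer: 12462679183504/152992161 ≈ 81460.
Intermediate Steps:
J = -5087/12369 (J = 176*(-1/93) - 197*(-1/133) = -176/93 + 197/133 = -5087/12369 ≈ -0.41127)
(-285 + J)**2 = (-285 - 5087/12369)**2 = (-3530252/12369)**2 = 12462679183504/152992161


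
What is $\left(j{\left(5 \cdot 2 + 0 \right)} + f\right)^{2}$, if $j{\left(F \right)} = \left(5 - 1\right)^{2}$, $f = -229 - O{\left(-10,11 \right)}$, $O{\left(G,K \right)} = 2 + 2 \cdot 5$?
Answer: $50625$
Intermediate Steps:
$O{\left(G,K \right)} = 12$ ($O{\left(G,K \right)} = 2 + 10 = 12$)
$f = -241$ ($f = -229 - 12 = -241$)
$j{\left(F \right)} = 16$ ($j{\left(F \right)} = 4^{2} = 16$)
$\left(j{\left(5 \cdot 2 + 0 \right)} + f\right)^{2} = \left(16 - 241\right)^{2} = \left(-225\right)^{2} = 50625$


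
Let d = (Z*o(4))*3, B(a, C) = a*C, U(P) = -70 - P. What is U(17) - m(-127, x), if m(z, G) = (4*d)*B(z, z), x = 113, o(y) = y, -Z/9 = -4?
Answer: -27870999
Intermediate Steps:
Z = 36 (Z = -9*(-4) = 36)
B(a, C) = C*a
d = 432 (d = (36*4)*3 = 144*3 = 432)
m(z, G) = 1728*z² (m(z, G) = (4*432)*(z*z) = 1728*z²)
U(17) - m(-127, x) = (-70 - 1*17) - 1728*(-127)² = (-70 - 17) - 1728*16129 = -87 - 1*27870912 = -87 - 27870912 = -27870999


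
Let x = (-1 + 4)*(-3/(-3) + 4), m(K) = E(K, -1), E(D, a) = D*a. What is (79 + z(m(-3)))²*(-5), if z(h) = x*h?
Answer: -76880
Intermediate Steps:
m(K) = -K (m(K) = K*(-1) = -K)
x = 15 (x = 3*(-3*(-⅓) + 4) = 3*(1 + 4) = 3*5 = 15)
z(h) = 15*h
(79 + z(m(-3)))²*(-5) = (79 + 15*(-1*(-3)))²*(-5) = (79 + 15*3)²*(-5) = (79 + 45)²*(-5) = 124²*(-5) = 15376*(-5) = -76880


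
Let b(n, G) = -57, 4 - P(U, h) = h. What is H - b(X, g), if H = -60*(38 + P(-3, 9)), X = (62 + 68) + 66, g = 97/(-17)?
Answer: -1923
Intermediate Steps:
P(U, h) = 4 - h
g = -97/17 (g = 97*(-1/17) = -97/17 ≈ -5.7059)
X = 196 (X = 130 + 66 = 196)
H = -1980 (H = -60*(38 + (4 - 1*9)) = -60*(38 + (4 - 9)) = -60*(38 - 5) = -60*33 = -1980)
H - b(X, g) = -1980 - 1*(-57) = -1980 + 57 = -1923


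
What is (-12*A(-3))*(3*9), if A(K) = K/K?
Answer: -324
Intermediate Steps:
A(K) = 1
(-12*A(-3))*(3*9) = (-12*1)*(3*9) = -12*27 = -324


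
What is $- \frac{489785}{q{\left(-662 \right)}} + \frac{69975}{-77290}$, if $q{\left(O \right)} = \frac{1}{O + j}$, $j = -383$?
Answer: $\frac{7911795859855}{15458} \approx 5.1183 \cdot 10^{8}$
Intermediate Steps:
$q{\left(O \right)} = \frac{1}{-383 + O}$ ($q{\left(O \right)} = \frac{1}{O - 383} = \frac{1}{-383 + O}$)
$- \frac{489785}{q{\left(-662 \right)}} + \frac{69975}{-77290} = - \frac{489785}{\frac{1}{-383 - 662}} + \frac{69975}{-77290} = - \frac{489785}{\frac{1}{-1045}} + 69975 \left(- \frac{1}{77290}\right) = - \frac{489785}{- \frac{1}{1045}} - \frac{13995}{15458} = \left(-489785\right) \left(-1045\right) - \frac{13995}{15458} = 511825325 - \frac{13995}{15458} = \frac{7911795859855}{15458}$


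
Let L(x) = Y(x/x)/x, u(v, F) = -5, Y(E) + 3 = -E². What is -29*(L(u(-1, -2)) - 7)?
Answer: 899/5 ≈ 179.80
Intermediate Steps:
Y(E) = -3 - E²
L(x) = -4/x (L(x) = (-3 - (x/x)²)/x = (-3 - 1*1²)/x = (-3 - 1*1)/x = (-3 - 1)/x = -4/x)
-29*(L(u(-1, -2)) - 7) = -29*(-4/(-5) - 7) = -29*(-4*(-⅕) - 7) = -29*(⅘ - 7) = -29*(-31/5) = 899/5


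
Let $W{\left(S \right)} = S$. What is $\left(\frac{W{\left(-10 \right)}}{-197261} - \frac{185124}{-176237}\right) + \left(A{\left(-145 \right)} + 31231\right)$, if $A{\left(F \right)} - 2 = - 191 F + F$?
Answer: $\frac{2043609107022765}{34764686857} \approx 58784.0$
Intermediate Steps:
$A{\left(F \right)} = 2 - 190 F$ ($A{\left(F \right)} = 2 + \left(- 191 F + F\right) = 2 - 190 F$)
$\left(\frac{W{\left(-10 \right)}}{-197261} - \frac{185124}{-176237}\right) + \left(A{\left(-145 \right)} + 31231\right) = \left(- \frac{10}{-197261} - \frac{185124}{-176237}\right) + \left(\left(2 - -27550\right) + 31231\right) = \left(\left(-10\right) \left(- \frac{1}{197261}\right) - - \frac{185124}{176237}\right) + \left(\left(2 + 27550\right) + 31231\right) = \left(\frac{10}{197261} + \frac{185124}{176237}\right) + \left(27552 + 31231\right) = \frac{36519507734}{34764686857} + 58783 = \frac{2043609107022765}{34764686857}$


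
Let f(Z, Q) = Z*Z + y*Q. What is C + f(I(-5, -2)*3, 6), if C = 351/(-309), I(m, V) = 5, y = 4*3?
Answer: 30474/103 ≈ 295.86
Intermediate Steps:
y = 12
f(Z, Q) = Z² + 12*Q (f(Z, Q) = Z*Z + 12*Q = Z² + 12*Q)
C = -117/103 (C = 351*(-1/309) = -117/103 ≈ -1.1359)
C + f(I(-5, -2)*3, 6) = -117/103 + ((5*3)² + 12*6) = -117/103 + (15² + 72) = -117/103 + (225 + 72) = -117/103 + 297 = 30474/103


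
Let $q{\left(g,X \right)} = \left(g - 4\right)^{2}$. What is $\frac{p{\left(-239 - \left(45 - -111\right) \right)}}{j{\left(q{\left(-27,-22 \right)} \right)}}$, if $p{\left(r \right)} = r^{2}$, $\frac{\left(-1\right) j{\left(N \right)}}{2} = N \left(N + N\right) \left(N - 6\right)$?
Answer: $- \frac{31205}{705570044} \approx -4.4227 \cdot 10^{-5}$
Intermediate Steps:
$q{\left(g,X \right)} = \left(-4 + g\right)^{2}$
$j{\left(N \right)} = - 4 N^{2} \left(-6 + N\right)$ ($j{\left(N \right)} = - 2 N \left(N + N\right) \left(N - 6\right) = - 2 N 2 N \left(-6 + N\right) = - 2 \cdot 2 N^{2} \left(-6 + N\right) = - 4 N^{2} \left(-6 + N\right)$)
$\frac{p{\left(-239 - \left(45 - -111\right) \right)}}{j{\left(q{\left(-27,-22 \right)} \right)}} = \frac{\left(-239 - \left(45 - -111\right)\right)^{2}}{4 \left(\left(-4 - 27\right)^{2}\right)^{2} \left(6 - \left(-4 - 27\right)^{2}\right)} = \frac{\left(-239 - \left(45 + 111\right)\right)^{2}}{4 \left(\left(-31\right)^{2}\right)^{2} \left(6 - \left(-31\right)^{2}\right)} = \frac{\left(-239 - 156\right)^{2}}{4 \cdot 961^{2} \left(6 - 961\right)} = \frac{\left(-239 - 156\right)^{2}}{4 \cdot 923521 \left(6 - 961\right)} = \frac{\left(-395\right)^{2}}{4 \cdot 923521 \left(-955\right)} = \frac{156025}{-3527850220} = 156025 \left(- \frac{1}{3527850220}\right) = - \frac{31205}{705570044}$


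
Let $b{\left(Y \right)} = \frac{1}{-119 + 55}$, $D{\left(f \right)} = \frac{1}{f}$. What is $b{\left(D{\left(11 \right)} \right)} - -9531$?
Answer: $\frac{609983}{64} \approx 9531.0$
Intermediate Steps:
$b{\left(Y \right)} = - \frac{1}{64}$ ($b{\left(Y \right)} = \frac{1}{-64} = - \frac{1}{64}$)
$b{\left(D{\left(11 \right)} \right)} - -9531 = - \frac{1}{64} - -9531 = - \frac{1}{64} + 9531 = \frac{609983}{64}$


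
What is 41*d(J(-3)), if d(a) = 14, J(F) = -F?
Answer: 574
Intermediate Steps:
41*d(J(-3)) = 41*14 = 574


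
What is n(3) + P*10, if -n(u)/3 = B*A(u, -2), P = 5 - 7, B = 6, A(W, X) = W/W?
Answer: -38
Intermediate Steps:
A(W, X) = 1
P = -2
n(u) = -18
n(3) + P*10 = -18 - 2*10 = -18 - 20 = -38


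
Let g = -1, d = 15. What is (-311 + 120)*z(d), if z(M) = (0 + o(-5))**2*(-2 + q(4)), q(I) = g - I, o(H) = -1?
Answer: 1337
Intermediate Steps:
q(I) = -1 - I
z(M) = -7 (z(M) = (0 - 1)**2*(-2 + (-1 - 1*4)) = (-1)**2*(-2 + (-1 - 4)) = 1*(-2 - 5) = 1*(-7) = -7)
(-311 + 120)*z(d) = (-311 + 120)*(-7) = -191*(-7) = 1337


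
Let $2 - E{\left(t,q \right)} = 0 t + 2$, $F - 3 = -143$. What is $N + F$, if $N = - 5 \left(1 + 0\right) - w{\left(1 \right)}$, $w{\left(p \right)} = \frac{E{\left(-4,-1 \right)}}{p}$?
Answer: $-145$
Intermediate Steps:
$F = -140$ ($F = 3 - 143 = -140$)
$E{\left(t,q \right)} = 0$ ($E{\left(t,q \right)} = 2 - \left(0 t + 2\right) = 2 - \left(0 + 2\right) = 2 - 2 = 0$)
$w{\left(p \right)} = 0$ ($w{\left(p \right)} = \frac{0}{p} = 0$)
$N = -5$ ($N = - 5 \left(1 + 0\right) - 0 = \left(-5\right) 1 + 0 = -5 + 0 = -5$)
$N + F = -5 - 140 = -145$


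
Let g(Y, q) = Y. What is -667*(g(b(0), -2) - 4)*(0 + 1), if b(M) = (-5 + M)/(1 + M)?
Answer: 6003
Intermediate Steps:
b(M) = (-5 + M)/(1 + M)
-667*(g(b(0), -2) - 4)*(0 + 1) = -667*((-5 + 0)/(1 + 0) - 4)*(0 + 1) = -667*(-5/1 - 4) = -667*(1*(-5) - 4) = -667*(-5 - 4) = -(-6003) = -667*(-9) = 6003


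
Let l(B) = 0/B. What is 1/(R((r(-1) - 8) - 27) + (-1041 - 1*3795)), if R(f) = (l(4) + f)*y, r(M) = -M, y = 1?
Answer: -1/4870 ≈ -0.00020534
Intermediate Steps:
l(B) = 0
R(f) = f (R(f) = (0 + f)*1 = f*1 = f)
1/(R((r(-1) - 8) - 27) + (-1041 - 1*3795)) = 1/(((-1*(-1) - 8) - 27) + (-1041 - 1*3795)) = 1/(((1 - 8) - 27) + (-1041 - 3795)) = 1/((-7 - 27) - 4836) = 1/(-34 - 4836) = 1/(-4870) = -1/4870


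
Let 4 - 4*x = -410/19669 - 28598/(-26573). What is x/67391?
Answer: 384764554/35222872334767 ≈ 1.0924e-5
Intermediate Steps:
x = 384764554/522664337 (x = 1 - (-410/19669 - 28598/(-26573))/4 = 1 - (-410*1/19669 - 28598*(-1/26573))/4 = 1 - (-410/19669 + 28598/26573)/4 = 1 - ¼*551599132/522664337 = 1 - 137899783/522664337 = 384764554/522664337 ≈ 0.73616)
x/67391 = (384764554/522664337)/67391 = (384764554/522664337)*(1/67391) = 384764554/35222872334767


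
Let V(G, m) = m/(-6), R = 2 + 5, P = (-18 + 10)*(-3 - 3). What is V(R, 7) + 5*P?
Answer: 1433/6 ≈ 238.83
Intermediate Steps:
P = 48 (P = -8*(-6) = 48)
R = 7
V(G, m) = -m/6 (V(G, m) = m*(-⅙) = -m/6)
V(R, 7) + 5*P = -⅙*7 + 5*48 = -7/6 + 240 = 1433/6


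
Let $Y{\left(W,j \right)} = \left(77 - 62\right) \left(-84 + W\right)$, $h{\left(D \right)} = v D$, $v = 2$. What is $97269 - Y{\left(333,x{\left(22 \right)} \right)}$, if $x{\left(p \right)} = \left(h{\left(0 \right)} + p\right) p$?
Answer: $93534$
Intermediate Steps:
$h{\left(D \right)} = 2 D$
$x{\left(p \right)} = p^{2}$ ($x{\left(p \right)} = \left(2 \cdot 0 + p\right) p = \left(0 + p\right) p = p p = p^{2}$)
$Y{\left(W,j \right)} = -1260 + 15 W$ ($Y{\left(W,j \right)} = 15 \left(-84 + W\right) = -1260 + 15 W$)
$97269 - Y{\left(333,x{\left(22 \right)} \right)} = 97269 - \left(-1260 + 15 \cdot 333\right) = 97269 - \left(-1260 + 4995\right) = 97269 - 3735 = 93534$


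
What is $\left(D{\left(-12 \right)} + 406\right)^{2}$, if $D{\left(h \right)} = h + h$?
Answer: $145924$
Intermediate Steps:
$D{\left(h \right)} = 2 h$
$\left(D{\left(-12 \right)} + 406\right)^{2} = \left(2 \left(-12\right) + 406\right)^{2} = \left(-24 + 406\right)^{2} = 382^{2} = 145924$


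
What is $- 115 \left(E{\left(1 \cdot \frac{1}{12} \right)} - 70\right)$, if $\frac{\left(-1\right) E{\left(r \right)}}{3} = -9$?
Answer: $4945$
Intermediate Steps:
$E{\left(r \right)} = 27$ ($E{\left(r \right)} = \left(-3\right) \left(-9\right) = 27$)
$- 115 \left(E{\left(1 \cdot \frac{1}{12} \right)} - 70\right) = - 115 \left(27 - 70\right) = \left(-115\right) \left(-43\right) = 4945$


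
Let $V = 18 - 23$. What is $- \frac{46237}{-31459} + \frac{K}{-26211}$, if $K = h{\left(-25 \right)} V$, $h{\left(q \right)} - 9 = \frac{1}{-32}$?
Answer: $\frac{38826519889}{26386299168} \approx 1.4715$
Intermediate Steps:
$h{\left(q \right)} = \frac{287}{32}$ ($h{\left(q \right)} = 9 + \frac{1}{-32} = 9 - \frac{1}{32} = \frac{287}{32}$)
$V = -5$
$K = - \frac{1435}{32}$ ($K = \frac{287}{32} \left(-5\right) = - \frac{1435}{32} \approx -44.844$)
$- \frac{46237}{-31459} + \frac{K}{-26211} = - \frac{46237}{-31459} - \frac{1435}{32 \left(-26211\right)} = \left(-46237\right) \left(- \frac{1}{31459}\right) - - \frac{1435}{838752} = \frac{46237}{31459} + \frac{1435}{838752} = \frac{38826519889}{26386299168}$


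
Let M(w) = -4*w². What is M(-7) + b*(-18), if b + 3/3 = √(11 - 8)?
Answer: -178 - 18*√3 ≈ -209.18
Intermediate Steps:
b = -1 + √3 (b = -1 + √(11 - 8) = -1 + √3 ≈ 0.73205)
M(-7) + b*(-18) = -4*(-7)² + (-1 + √3)*(-18) = -4*49 + (18 - 18*√3) = -196 + (18 - 18*√3) = -178 - 18*√3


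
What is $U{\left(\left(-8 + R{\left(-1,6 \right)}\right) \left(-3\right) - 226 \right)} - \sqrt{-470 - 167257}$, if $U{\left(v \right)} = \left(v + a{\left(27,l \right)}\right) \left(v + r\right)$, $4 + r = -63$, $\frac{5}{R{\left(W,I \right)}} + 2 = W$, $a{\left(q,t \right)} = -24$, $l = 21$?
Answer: $58344 - 7 i \sqrt{3423} \approx 58344.0 - 409.54 i$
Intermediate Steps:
$R{\left(W,I \right)} = \frac{5}{-2 + W}$
$r = -67$ ($r = -4 - 63 = -67$)
$U{\left(v \right)} = \left(-67 + v\right) \left(-24 + v\right)$ ($U{\left(v \right)} = \left(v - 24\right) \left(v - 67\right) = \left(-24 + v\right) \left(-67 + v\right) = \left(-67 + v\right) \left(-24 + v\right)$)
$U{\left(\left(-8 + R{\left(-1,6 \right)}\right) \left(-3\right) - 226 \right)} - \sqrt{-470 - 167257} = \left(1608 + \left(\left(-8 + \frac{5}{-2 - 1}\right) \left(-3\right) - 226\right)^{2} - 91 \left(\left(-8 + \frac{5}{-2 - 1}\right) \left(-3\right) - 226\right)\right) - \sqrt{-470 - 167257} = \left(1608 + \left(\left(-8 + \frac{5}{-3}\right) \left(-3\right) - 226\right)^{2} - 91 \left(\left(-8 + \frac{5}{-3}\right) \left(-3\right) - 226\right)\right) - \sqrt{-167727} = \left(1608 + \left(\left(-8 + 5 \left(- \frac{1}{3}\right)\right) \left(-3\right) - 226\right)^{2} - 91 \left(\left(-8 + 5 \left(- \frac{1}{3}\right)\right) \left(-3\right) - 226\right)\right) - 7 i \sqrt{3423} = \left(1608 + \left(\left(-8 - \frac{5}{3}\right) \left(-3\right) - 226\right)^{2} - 91 \left(\left(-8 - \frac{5}{3}\right) \left(-3\right) - 226\right)\right) - 7 i \sqrt{3423} = \left(1608 + \left(\left(- \frac{29}{3}\right) \left(-3\right) - 226\right)^{2} - 91 \left(\left(- \frac{29}{3}\right) \left(-3\right) - 226\right)\right) - 7 i \sqrt{3423} = \left(1608 + \left(29 - 226\right)^{2} - 91 \left(29 - 226\right)\right) - 7 i \sqrt{3423} = \left(1608 + \left(-197\right)^{2} - -17927\right) - 7 i \sqrt{3423} = \left(1608 + 38809 + 17927\right) - 7 i \sqrt{3423} = 58344 - 7 i \sqrt{3423}$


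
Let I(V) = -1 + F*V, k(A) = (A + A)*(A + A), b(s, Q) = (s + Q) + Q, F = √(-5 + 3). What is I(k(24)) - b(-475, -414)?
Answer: 1302 + 2304*I*√2 ≈ 1302.0 + 3258.3*I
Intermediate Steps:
F = I*√2 (F = √(-2) = I*√2 ≈ 1.4142*I)
b(s, Q) = s + 2*Q (b(s, Q) = (Q + s) + Q = s + 2*Q)
k(A) = 4*A² (k(A) = (2*A)*(2*A) = 4*A²)
I(V) = -1 + I*V*√2 (I(V) = -1 + (I*√2)*V = -1 + I*V*√2)
I(k(24)) - b(-475, -414) = (-1 + I*(4*24²)*√2) - (-475 + 2*(-414)) = (-1 + I*(4*576)*√2) - (-475 - 828) = (-1 + I*2304*√2) - 1*(-1303) = (-1 + 2304*I*√2) + 1303 = 1302 + 2304*I*√2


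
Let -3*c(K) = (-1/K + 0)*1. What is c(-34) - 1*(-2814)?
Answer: 287027/102 ≈ 2814.0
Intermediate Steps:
c(K) = 1/(3*K) (c(K) = -(-1/K + 0)/3 = -(-1/K)/3 = -(-1)/(3*K) = 1/(3*K))
c(-34) - 1*(-2814) = (⅓)/(-34) - 1*(-2814) = (⅓)*(-1/34) + 2814 = -1/102 + 2814 = 287027/102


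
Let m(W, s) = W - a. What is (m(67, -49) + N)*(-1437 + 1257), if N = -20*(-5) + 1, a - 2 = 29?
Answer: -24660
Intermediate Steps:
a = 31 (a = 2 + 29 = 31)
m(W, s) = -31 + W (m(W, s) = W - 1*31 = W - 31 = -31 + W)
N = 101 (N = 100 + 1 = 101)
(m(67, -49) + N)*(-1437 + 1257) = ((-31 + 67) + 101)*(-1437 + 1257) = (36 + 101)*(-180) = 137*(-180) = -24660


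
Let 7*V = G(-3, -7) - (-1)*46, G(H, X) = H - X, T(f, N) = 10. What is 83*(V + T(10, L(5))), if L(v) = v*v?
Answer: 9960/7 ≈ 1422.9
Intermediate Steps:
L(v) = v**2
V = 50/7 (V = ((-3 - 1*(-7)) - (-1)*46)/7 = ((-3 + 7) - 1*(-46))/7 = (4 + 46)/7 = (1/7)*50 = 50/7 ≈ 7.1429)
83*(V + T(10, L(5))) = 83*(50/7 + 10) = 83*(120/7) = 9960/7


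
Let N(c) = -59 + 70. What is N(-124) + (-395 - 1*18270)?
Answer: -18654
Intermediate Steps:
N(c) = 11
N(-124) + (-395 - 1*18270) = 11 + (-395 - 1*18270) = 11 + (-395 - 18270) = 11 - 18665 = -18654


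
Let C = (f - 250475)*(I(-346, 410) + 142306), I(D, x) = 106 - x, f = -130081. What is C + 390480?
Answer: -54039322632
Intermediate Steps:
C = -54039713112 (C = (-130081 - 250475)*((106 - 1*410) + 142306) = -380556*((106 - 410) + 142306) = -380556*(-304 + 142306) = -380556*142002 = -54039713112)
C + 390480 = -54039713112 + 390480 = -54039322632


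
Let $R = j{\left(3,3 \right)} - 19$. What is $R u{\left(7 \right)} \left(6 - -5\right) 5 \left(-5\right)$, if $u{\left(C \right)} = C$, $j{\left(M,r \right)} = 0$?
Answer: $36575$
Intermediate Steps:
$R = -19$ ($R = 0 - 19 = -19$)
$R u{\left(7 \right)} \left(6 - -5\right) 5 \left(-5\right) = \left(-19\right) 7 \left(6 - -5\right) 5 \left(-5\right) = - 133 \left(6 + 5\right) 5 \left(-5\right) = - 133 \cdot 11 \cdot 5 \left(-5\right) = - 133 \cdot 55 \left(-5\right) = \left(-133\right) \left(-275\right) = 36575$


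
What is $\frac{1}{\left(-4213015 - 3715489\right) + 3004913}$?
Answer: $- \frac{1}{4923591} \approx -2.031 \cdot 10^{-7}$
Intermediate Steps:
$\frac{1}{\left(-4213015 - 3715489\right) + 3004913} = \frac{1}{-7928504 + 3004913} = \frac{1}{-4923591} = - \frac{1}{4923591}$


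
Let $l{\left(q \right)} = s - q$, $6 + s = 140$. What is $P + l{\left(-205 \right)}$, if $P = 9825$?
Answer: $10164$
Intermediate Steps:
$s = 134$ ($s = -6 + 140 = 134$)
$l{\left(q \right)} = 134 - q$
$P + l{\left(-205 \right)} = 9825 + \left(134 - -205\right) = 9825 + \left(134 + 205\right) = 9825 + 339 = 10164$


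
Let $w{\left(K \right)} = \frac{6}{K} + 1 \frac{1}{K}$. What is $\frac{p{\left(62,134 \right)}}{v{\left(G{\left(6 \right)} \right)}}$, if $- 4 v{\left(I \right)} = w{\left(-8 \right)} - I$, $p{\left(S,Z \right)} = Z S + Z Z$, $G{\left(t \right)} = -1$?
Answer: $-840448$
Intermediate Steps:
$w{\left(K \right)} = \frac{7}{K}$ ($w{\left(K \right)} = \frac{6}{K} + \frac{1}{K} = \frac{7}{K}$)
$p{\left(S,Z \right)} = Z^{2} + S Z$ ($p{\left(S,Z \right)} = S Z + Z^{2} = Z^{2} + S Z$)
$v{\left(I \right)} = \frac{7}{32} + \frac{I}{4}$ ($v{\left(I \right)} = - \frac{\frac{7}{-8} - I}{4} = - \frac{7 \left(- \frac{1}{8}\right) - I}{4} = - \frac{- \frac{7}{8} - I}{4} = \frac{7}{32} + \frac{I}{4}$)
$\frac{p{\left(62,134 \right)}}{v{\left(G{\left(6 \right)} \right)}} = \frac{134 \left(62 + 134\right)}{\frac{7}{32} + \frac{1}{4} \left(-1\right)} = \frac{134 \cdot 196}{\frac{7}{32} - \frac{1}{4}} = \frac{26264}{- \frac{1}{32}} = 26264 \left(-32\right) = -840448$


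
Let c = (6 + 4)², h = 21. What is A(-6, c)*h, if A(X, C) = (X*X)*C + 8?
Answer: 75768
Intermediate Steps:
c = 100 (c = 10² = 100)
A(X, C) = 8 + C*X² (A(X, C) = X²*C + 8 = C*X² + 8 = 8 + C*X²)
A(-6, c)*h = (8 + 100*(-6)²)*21 = (8 + 100*36)*21 = (8 + 3600)*21 = 3608*21 = 75768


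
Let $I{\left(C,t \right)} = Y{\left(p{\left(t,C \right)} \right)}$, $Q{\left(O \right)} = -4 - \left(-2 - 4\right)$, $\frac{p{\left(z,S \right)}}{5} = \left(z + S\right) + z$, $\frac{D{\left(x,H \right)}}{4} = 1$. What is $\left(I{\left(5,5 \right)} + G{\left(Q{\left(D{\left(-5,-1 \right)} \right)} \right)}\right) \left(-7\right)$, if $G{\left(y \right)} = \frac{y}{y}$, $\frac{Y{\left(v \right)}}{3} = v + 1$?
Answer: $-1603$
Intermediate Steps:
$D{\left(x,H \right)} = 4$ ($D{\left(x,H \right)} = 4 \cdot 1 = 4$)
$p{\left(z,S \right)} = 5 S + 10 z$ ($p{\left(z,S \right)} = 5 \left(\left(z + S\right) + z\right) = 5 \left(\left(S + z\right) + z\right) = 5 \left(S + 2 z\right) = 5 S + 10 z$)
$Q{\left(O \right)} = 2$ ($Q{\left(O \right)} = -4 - \left(-2 - 4\right) = -4 - -6 = -4 + 6 = 2$)
$Y{\left(v \right)} = 3 + 3 v$ ($Y{\left(v \right)} = 3 \left(v + 1\right) = 3 \left(1 + v\right) = 3 + 3 v$)
$I{\left(C,t \right)} = 3 + 15 C + 30 t$ ($I{\left(C,t \right)} = 3 + 3 \left(5 C + 10 t\right) = 3 + \left(15 C + 30 t\right) = 3 + 15 C + 30 t$)
$G{\left(y \right)} = 1$
$\left(I{\left(5,5 \right)} + G{\left(Q{\left(D{\left(-5,-1 \right)} \right)} \right)}\right) \left(-7\right) = \left(\left(3 + 15 \cdot 5 + 30 \cdot 5\right) + 1\right) \left(-7\right) = \left(\left(3 + 75 + 150\right) + 1\right) \left(-7\right) = \left(228 + 1\right) \left(-7\right) = 229 \left(-7\right) = -1603$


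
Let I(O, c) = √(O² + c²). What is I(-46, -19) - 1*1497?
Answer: -1497 + √2477 ≈ -1447.2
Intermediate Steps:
I(-46, -19) - 1*1497 = √((-46)² + (-19)²) - 1*1497 = √(2116 + 361) - 1497 = √2477 - 1497 = -1497 + √2477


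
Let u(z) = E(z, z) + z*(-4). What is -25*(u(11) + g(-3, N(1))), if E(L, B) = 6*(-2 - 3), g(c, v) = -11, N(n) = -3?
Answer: 2125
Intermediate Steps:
E(L, B) = -30 (E(L, B) = 6*(-5) = -30)
u(z) = -30 - 4*z (u(z) = -30 + z*(-4) = -30 - 4*z)
-25*(u(11) + g(-3, N(1))) = -25*((-30 - 4*11) - 11) = -25*((-30 - 44) - 11) = -25*(-74 - 11) = -25*(-85) = 2125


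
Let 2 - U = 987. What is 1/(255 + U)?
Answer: -1/730 ≈ -0.0013699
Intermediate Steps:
U = -985 (U = 2 - 1*987 = 2 - 987 = -985)
1/(255 + U) = 1/(255 - 985) = 1/(-730) = -1/730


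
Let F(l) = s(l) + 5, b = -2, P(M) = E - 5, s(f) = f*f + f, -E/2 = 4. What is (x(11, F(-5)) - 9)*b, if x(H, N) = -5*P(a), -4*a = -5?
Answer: -112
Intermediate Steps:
E = -8 (E = -2*4 = -8)
s(f) = f + f² (s(f) = f² + f = f + f²)
a = 5/4 (a = -¼*(-5) = 5/4 ≈ 1.2500)
P(M) = -13 (P(M) = -8 - 5 = -13)
F(l) = 5 + l*(1 + l) (F(l) = l*(1 + l) + 5 = 5 + l*(1 + l))
x(H, N) = 65 (x(H, N) = -5*(-13) = 65)
(x(11, F(-5)) - 9)*b = (65 - 9)*(-2) = 56*(-2) = -112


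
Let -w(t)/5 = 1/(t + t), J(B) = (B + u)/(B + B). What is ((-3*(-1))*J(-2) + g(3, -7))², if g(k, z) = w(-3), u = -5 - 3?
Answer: 625/9 ≈ 69.444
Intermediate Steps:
u = -8
J(B) = (-8 + B)/(2*B) (J(B) = (B - 8)/(B + B) = (-8 + B)/((2*B)) = (-8 + B)*(1/(2*B)) = (-8 + B)/(2*B))
w(t) = -5/(2*t) (w(t) = -5/(t + t) = -5*1/(2*t) = -5/(2*t))
g(k, z) = ⅚ (g(k, z) = -5/2/(-3) = -5/2*(-⅓) = ⅚)
((-3*(-1))*J(-2) + g(3, -7))² = ((-3*(-1))*((½)*(-8 - 2)/(-2)) + ⅚)² = (3*((½)*(-½)*(-10)) + ⅚)² = (3*(5/2) + ⅚)² = (15/2 + ⅚)² = (25/3)² = 625/9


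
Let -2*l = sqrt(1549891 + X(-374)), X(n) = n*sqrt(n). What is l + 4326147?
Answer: 4326147 - sqrt(1549891 - 374*I*sqrt(374))/2 ≈ 4.3255e+6 + 1.4524*I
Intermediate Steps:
X(n) = n**(3/2)
l = -sqrt(1549891 - 374*I*sqrt(374))/2 (l = -sqrt(1549891 + (-374)**(3/2))/2 = -sqrt(1549891 - 374*I*sqrt(374))/2 ≈ -622.47 + 1.4524*I)
l + 4326147 = -sqrt(1549891 - 374*I*sqrt(374))/2 + 4326147 = 4326147 - sqrt(1549891 - 374*I*sqrt(374))/2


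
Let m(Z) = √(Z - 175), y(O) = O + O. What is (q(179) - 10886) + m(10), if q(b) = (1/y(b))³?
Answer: -499479202831/45882712 + I*√165 ≈ -10886.0 + 12.845*I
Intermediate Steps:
y(O) = 2*O
m(Z) = √(-175 + Z)
q(b) = 1/(8*b³) (q(b) = (1/(2*b))³ = 1/(8*b³))
(q(179) - 10886) + m(10) = ((⅛)/179³ - 10886) + √(-175 + 10) = ((⅛)*(1/5735339) - 10886) + √(-165) = (1/45882712 - 10886) + I*√165 = -499479202831/45882712 + I*√165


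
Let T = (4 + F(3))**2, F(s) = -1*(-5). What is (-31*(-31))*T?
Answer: 77841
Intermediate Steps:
F(s) = 5
T = 81 (T = (4 + 5)**2 = 9**2 = 81)
(-31*(-31))*T = -31*(-31)*81 = 961*81 = 77841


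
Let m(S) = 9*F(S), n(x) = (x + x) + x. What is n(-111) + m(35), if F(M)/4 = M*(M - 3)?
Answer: 39987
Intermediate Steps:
F(M) = 4*M*(-3 + M) (F(M) = 4*(M*(M - 3)) = 4*(M*(-3 + M)) = 4*M*(-3 + M))
n(x) = 3*x (n(x) = 2*x + x = 3*x)
m(S) = 36*S*(-3 + S) (m(S) = 9*(4*S*(-3 + S)) = 36*S*(-3 + S))
n(-111) + m(35) = 3*(-111) + 36*35*(-3 + 35) = -333 + 36*35*32 = -333 + 40320 = 39987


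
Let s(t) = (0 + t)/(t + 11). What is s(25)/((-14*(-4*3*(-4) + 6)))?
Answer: -25/27216 ≈ -0.00091858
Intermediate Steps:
s(t) = t/(11 + t)
s(25)/((-14*(-4*3*(-4) + 6))) = (25/(11 + 25))/((-14*(-4*3*(-4) + 6))) = (25/36)/((-14*(-12*(-4) + 6))) = (25*(1/36))/((-14*(48 + 6))) = 25/(36*((-14*54))) = 25/(36*((-1*756))) = (25/36)/(-756) = (25/36)*(-1/756) = -25/27216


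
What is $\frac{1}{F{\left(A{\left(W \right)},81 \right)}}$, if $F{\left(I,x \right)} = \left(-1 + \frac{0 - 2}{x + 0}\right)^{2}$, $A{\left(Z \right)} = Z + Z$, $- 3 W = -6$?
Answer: $\frac{6561}{6889} \approx 0.95239$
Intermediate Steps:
$W = 2$ ($W = \left(- \frac{1}{3}\right) \left(-6\right) = 2$)
$A{\left(Z \right)} = 2 Z$
$F{\left(I,x \right)} = \left(-1 - \frac{2}{x}\right)^{2}$
$\frac{1}{F{\left(A{\left(W \right)},81 \right)}} = \frac{1}{\frac{1}{6561} \left(2 + 81\right)^{2}} = \frac{1}{\frac{1}{6561} \cdot 83^{2}} = \frac{1}{\frac{1}{6561} \cdot 6889} = \frac{1}{\frac{6889}{6561}} = \frac{6561}{6889}$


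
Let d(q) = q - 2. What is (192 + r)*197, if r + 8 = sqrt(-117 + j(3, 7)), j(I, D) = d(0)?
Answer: 36248 + 197*I*sqrt(119) ≈ 36248.0 + 2149.0*I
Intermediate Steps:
d(q) = -2 + q
j(I, D) = -2 (j(I, D) = -2 + 0 = -2)
r = -8 + I*sqrt(119) (r = -8 + sqrt(-117 - 2) = -8 + sqrt(-119) = -8 + I*sqrt(119) ≈ -8.0 + 10.909*I)
(192 + r)*197 = (192 + (-8 + I*sqrt(119)))*197 = (184 + I*sqrt(119))*197 = 36248 + 197*I*sqrt(119)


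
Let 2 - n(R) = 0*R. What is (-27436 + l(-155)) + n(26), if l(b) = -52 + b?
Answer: -27641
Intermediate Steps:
n(R) = 2 (n(R) = 2 - 0*R = 2 - 1*0 = 2 + 0 = 2)
(-27436 + l(-155)) + n(26) = (-27436 + (-52 - 155)) + 2 = (-27436 - 207) + 2 = -27643 + 2 = -27641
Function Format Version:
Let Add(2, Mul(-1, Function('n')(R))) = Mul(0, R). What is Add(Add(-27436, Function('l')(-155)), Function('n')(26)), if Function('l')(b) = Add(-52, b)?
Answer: -27641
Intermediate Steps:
Function('n')(R) = 2 (Function('n')(R) = Add(2, Mul(-1, Mul(0, R))) = Add(2, Mul(-1, 0)) = Add(2, 0) = 2)
Add(Add(-27436, Function('l')(-155)), Function('n')(26)) = Add(Add(-27436, Add(-52, -155)), 2) = Add(Add(-27436, -207), 2) = Add(-27643, 2) = -27641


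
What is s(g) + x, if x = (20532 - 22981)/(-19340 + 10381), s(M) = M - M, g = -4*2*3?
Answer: 79/289 ≈ 0.27336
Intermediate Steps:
g = -24 (g = -8*3 = -24)
s(M) = 0
x = 79/289 (x = -2449/(-8959) = -2449*(-1/8959) = 79/289 ≈ 0.27336)
s(g) + x = 0 + 79/289 = 79/289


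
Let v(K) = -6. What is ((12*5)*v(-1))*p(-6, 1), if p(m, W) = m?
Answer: 2160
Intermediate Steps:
((12*5)*v(-1))*p(-6, 1) = ((12*5)*(-6))*(-6) = (60*(-6))*(-6) = -360*(-6) = 2160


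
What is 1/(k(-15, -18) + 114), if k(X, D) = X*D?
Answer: 1/384 ≈ 0.0026042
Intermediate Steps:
k(X, D) = D*X
1/(k(-15, -18) + 114) = 1/(-18*(-15) + 114) = 1/(270 + 114) = 1/384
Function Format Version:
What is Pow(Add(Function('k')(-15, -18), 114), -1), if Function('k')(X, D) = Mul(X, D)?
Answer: Rational(1, 384) ≈ 0.0026042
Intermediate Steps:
Function('k')(X, D) = Mul(D, X)
Pow(Add(Function('k')(-15, -18), 114), -1) = Pow(Add(Mul(-18, -15), 114), -1) = Pow(Add(270, 114), -1) = Pow(384, -1) = Rational(1, 384)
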